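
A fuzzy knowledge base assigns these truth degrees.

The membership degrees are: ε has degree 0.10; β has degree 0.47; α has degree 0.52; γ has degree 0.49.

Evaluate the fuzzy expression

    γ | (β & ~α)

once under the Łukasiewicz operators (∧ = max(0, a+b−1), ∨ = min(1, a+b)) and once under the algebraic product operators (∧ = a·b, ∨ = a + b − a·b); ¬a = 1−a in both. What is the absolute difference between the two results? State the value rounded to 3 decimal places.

Under Łukasiewicz:
  ~α = 1 − 0.52 = 0.48
  β & ~α = max(0, a+b−1) on (0.47, 0.48) = 0.00
  γ | (β & ~α) = min(1, a+b) on (0.49, 0.00) = 0.49
  → value = 0.4900
Under algebraic product:
  ~α = 1 − 0.5200 = 0.4800
  β & ~α = a·b on (0.4700, 0.4800) = 0.2256
  γ | (β & ~α) = a + b − a·b on (0.4900, 0.2256) = 0.6051
  → value = 0.6051
|0.4900 − 0.6051| = 0.115

0.115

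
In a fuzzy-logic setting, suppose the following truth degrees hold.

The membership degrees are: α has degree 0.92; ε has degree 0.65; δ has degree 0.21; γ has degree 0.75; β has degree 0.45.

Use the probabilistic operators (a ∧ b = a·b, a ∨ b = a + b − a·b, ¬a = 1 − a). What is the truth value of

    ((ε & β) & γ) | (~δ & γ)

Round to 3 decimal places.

ε & β = a·b on (0.6500, 0.4500) = 0.2925
(ε & β) & γ = a·b on (0.2925, 0.7500) = 0.2194
~δ = 1 − 0.2100 = 0.7900
~δ & γ = a·b on (0.7900, 0.7500) = 0.5925
((ε & β) & γ) | (~δ & γ) = a + b − a·b on (0.2194, 0.5925) = 0.6819

0.682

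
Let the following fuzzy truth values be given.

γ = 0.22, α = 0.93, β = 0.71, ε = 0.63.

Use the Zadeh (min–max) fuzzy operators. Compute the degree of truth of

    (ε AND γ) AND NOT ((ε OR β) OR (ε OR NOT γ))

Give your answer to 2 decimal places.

ε AND γ = min(a, b) on (0.63, 0.22) = 0.22
ε OR β = max(a, b) on (0.63, 0.71) = 0.71
NOT γ = 1 − 0.22 = 0.78
ε OR NOT γ = max(a, b) on (0.63, 0.78) = 0.78
(ε OR β) OR (ε OR NOT γ) = max(a, b) on (0.71, 0.78) = 0.78
NOT ((ε OR β) OR (ε OR NOT γ)) = 1 − 0.78 = 0.22
(ε AND γ) AND NOT ((ε OR β) OR (ε OR NOT γ)) = min(a, b) on (0.22, 0.22) = 0.22

0.22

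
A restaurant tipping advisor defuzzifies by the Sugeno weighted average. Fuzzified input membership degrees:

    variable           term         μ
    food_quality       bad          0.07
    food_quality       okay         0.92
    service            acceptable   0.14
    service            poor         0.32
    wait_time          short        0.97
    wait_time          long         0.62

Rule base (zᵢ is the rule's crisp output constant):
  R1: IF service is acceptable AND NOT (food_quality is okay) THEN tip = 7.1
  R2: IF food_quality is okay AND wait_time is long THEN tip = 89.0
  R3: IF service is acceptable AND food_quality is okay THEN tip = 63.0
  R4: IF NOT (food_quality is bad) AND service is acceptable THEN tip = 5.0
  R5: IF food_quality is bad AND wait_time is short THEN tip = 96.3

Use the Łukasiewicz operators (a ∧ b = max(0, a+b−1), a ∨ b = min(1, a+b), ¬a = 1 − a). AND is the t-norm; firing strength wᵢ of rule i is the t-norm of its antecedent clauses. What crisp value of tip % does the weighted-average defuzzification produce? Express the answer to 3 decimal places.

R1 (z=7.1): acceptable=0.14, ¬okay=1−0.92=0.08; AND[max(0, a+b−1)] → w = 0.00
R2 (z=89.0): okay=0.92, long=0.62; AND[max(0, a+b−1)] → w = 0.54
R3 (z=63.0): acceptable=0.14, okay=0.92; AND[max(0, a+b−1)] → w = 0.06
R4 (z=5.0): ¬bad=1−0.07=0.93, acceptable=0.14; AND[max(0, a+b−1)] → w = 0.07
R5 (z=96.3): bad=0.07, short=0.97; AND[max(0, a+b−1)] → w = 0.04
Weighted average = (0.00·7.1 + 0.54·89.0 + 0.06·63.0 + 0.07·5.0 + 0.04·96.3) / (0.00 + 0.54 + 0.06 + 0.07 + 0.04)
  = 56.0420 / 0.7100 = 78.932

78.932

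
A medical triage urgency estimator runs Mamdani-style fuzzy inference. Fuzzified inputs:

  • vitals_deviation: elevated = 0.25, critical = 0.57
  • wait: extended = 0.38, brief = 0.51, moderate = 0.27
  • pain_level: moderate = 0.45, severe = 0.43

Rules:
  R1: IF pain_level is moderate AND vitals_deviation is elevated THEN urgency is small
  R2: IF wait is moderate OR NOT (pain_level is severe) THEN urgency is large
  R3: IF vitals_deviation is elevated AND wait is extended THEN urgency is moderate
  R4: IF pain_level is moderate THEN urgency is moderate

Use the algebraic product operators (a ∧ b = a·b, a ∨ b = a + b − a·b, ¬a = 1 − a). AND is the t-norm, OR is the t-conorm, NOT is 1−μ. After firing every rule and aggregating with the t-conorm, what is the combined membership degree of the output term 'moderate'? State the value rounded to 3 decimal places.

R1: moderate=0.45, elevated=0.25; AND[a·b] → w = 0.1125
R2: moderate=0.27, ¬severe=1−0.43=0.57; OR[a + b − a·b] → w = 0.6861
R3: elevated=0.25, extended=0.38; AND[a·b] → w = 0.0950
R4: moderate=0.45 → w = 0.4500
Rules with consequent 'moderate': {R3, R4} → strengths 0.0950, 0.4500
Aggregate via t-conorm [a + b − a·b]: 0.5023

0.502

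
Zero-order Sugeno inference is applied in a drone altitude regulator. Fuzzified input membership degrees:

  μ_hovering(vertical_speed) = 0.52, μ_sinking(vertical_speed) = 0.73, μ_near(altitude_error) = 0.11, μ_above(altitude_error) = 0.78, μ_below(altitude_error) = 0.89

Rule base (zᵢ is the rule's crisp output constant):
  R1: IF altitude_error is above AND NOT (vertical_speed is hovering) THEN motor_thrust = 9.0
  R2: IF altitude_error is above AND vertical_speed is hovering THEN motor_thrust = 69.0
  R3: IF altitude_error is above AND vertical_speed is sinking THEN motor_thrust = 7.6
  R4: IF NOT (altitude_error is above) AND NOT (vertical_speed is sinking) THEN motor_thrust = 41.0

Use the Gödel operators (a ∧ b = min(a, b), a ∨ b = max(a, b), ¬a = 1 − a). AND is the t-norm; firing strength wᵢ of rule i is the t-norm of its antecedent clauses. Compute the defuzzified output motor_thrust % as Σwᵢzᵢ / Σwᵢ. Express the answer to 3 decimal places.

28.086

R1 (z=9.0): above=0.78, ¬hovering=1−0.52=0.48; AND[min(a, b)] → w = 0.48
R2 (z=69.0): above=0.78, hovering=0.52; AND[min(a, b)] → w = 0.52
R3 (z=7.6): above=0.78, sinking=0.73; AND[min(a, b)] → w = 0.73
R4 (z=41.0): ¬above=1−0.78=0.22, ¬sinking=1−0.73=0.27; AND[min(a, b)] → w = 0.22
Weighted average = (0.48·9.0 + 0.52·69.0 + 0.73·7.6 + 0.22·41.0) / (0.48 + 0.52 + 0.73 + 0.22)
  = 54.7680 / 1.9500 = 28.086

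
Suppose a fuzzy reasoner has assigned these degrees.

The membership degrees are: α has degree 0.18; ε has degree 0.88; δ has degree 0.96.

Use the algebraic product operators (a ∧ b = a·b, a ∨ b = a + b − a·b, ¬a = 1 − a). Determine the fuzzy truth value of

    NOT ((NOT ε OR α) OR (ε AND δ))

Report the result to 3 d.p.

0.112

NOT ε = 1 − 0.8800 = 0.1200
NOT ε OR α = a + b − a·b on (0.1200, 0.1800) = 0.2784
ε AND δ = a·b on (0.8800, 0.9600) = 0.8448
(NOT ε OR α) OR (ε AND δ) = a + b − a·b on (0.2784, 0.8448) = 0.8880
NOT ((NOT ε OR α) OR (ε AND δ)) = 1 − 0.8880 = 0.1120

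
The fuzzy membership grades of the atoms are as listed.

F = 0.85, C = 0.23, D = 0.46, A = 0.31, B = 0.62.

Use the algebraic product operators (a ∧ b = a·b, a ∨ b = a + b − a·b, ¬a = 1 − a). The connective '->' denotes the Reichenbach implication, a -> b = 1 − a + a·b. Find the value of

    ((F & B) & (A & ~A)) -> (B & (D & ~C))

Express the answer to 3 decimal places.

0.912

F & B = a·b on (0.8500, 0.6200) = 0.5270
~A = 1 − 0.3100 = 0.6900
A & ~A = a·b on (0.3100, 0.6900) = 0.2139
(F & B) & (A & ~A) = a·b on (0.5270, 0.2139) = 0.1127
~C = 1 − 0.2300 = 0.7700
D & ~C = a·b on (0.4600, 0.7700) = 0.3542
B & (D & ~C) = a·b on (0.6200, 0.3542) = 0.2196
((F & B) & (A & ~A)) -> (B & (D & ~C))  [Reichenbach: 1 − a + a·b] with a=0.1127, b=0.2196 → 0.9120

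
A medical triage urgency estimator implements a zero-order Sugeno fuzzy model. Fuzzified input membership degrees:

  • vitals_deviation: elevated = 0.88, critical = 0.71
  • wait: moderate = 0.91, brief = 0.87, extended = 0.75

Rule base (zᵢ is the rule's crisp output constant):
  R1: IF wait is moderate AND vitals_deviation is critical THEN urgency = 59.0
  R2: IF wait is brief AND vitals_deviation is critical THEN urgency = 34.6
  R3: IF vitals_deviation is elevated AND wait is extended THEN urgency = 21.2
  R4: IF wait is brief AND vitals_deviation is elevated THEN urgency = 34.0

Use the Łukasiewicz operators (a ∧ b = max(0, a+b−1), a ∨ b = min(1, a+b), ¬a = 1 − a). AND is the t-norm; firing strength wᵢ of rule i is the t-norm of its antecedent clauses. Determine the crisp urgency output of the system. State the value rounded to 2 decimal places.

37.02

R1 (z=59.0): moderate=0.91, critical=0.71; AND[max(0, a+b−1)] → w = 0.62
R2 (z=34.6): brief=0.87, critical=0.71; AND[max(0, a+b−1)] → w = 0.58
R3 (z=21.2): elevated=0.88, extended=0.75; AND[max(0, a+b−1)] → w = 0.63
R4 (z=34.0): brief=0.87, elevated=0.88; AND[max(0, a+b−1)] → w = 0.75
Weighted average = (0.62·59.0 + 0.58·34.6 + 0.63·21.2 + 0.75·34.0) / (0.62 + 0.58 + 0.63 + 0.75)
  = 95.5040 / 2.5800 = 37.02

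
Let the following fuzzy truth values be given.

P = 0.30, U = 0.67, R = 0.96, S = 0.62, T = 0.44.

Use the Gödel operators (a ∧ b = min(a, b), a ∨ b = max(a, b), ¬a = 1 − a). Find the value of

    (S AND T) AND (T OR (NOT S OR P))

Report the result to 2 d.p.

0.44

S AND T = min(a, b) on (0.62, 0.44) = 0.44
NOT S = 1 − 0.62 = 0.38
NOT S OR P = max(a, b) on (0.38, 0.30) = 0.38
T OR (NOT S OR P) = max(a, b) on (0.44, 0.38) = 0.44
(S AND T) AND (T OR (NOT S OR P)) = min(a, b) on (0.44, 0.44) = 0.44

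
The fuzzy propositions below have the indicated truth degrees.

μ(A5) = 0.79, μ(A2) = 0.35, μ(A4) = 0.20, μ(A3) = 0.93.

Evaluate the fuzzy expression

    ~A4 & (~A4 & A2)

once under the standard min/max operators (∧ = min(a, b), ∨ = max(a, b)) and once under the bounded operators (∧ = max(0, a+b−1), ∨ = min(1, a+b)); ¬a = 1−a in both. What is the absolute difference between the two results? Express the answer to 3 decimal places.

0.350

Under standard min/max:
  ~A4 = 1 − 0.20 = 0.80
  ~A4 = 1 − 0.20 = 0.80
  ~A4 & A2 = min(a, b) on (0.80, 0.35) = 0.35
  ~A4 & (~A4 & A2) = min(a, b) on (0.80, 0.35) = 0.35
  → value = 0.3500
Under bounded:
  ~A4 = 1 − 0.20 = 0.80
  ~A4 = 1 − 0.20 = 0.80
  ~A4 & A2 = max(0, a+b−1) on (0.80, 0.35) = 0.15
  ~A4 & (~A4 & A2) = max(0, a+b−1) on (0.80, 0.15) = 0.00
  → value = 0.0000
|0.3500 − 0.0000| = 0.350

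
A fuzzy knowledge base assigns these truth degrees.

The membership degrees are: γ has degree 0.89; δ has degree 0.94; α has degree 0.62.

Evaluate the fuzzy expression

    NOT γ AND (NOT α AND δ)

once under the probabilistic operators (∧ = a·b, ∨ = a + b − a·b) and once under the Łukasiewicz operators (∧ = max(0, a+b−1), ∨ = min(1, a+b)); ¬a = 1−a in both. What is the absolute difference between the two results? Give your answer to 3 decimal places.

0.039

Under probabilistic:
  NOT γ = 1 − 0.8900 = 0.1100
  NOT α = 1 − 0.6200 = 0.3800
  NOT α AND δ = a·b on (0.3800, 0.9400) = 0.3572
  NOT γ AND (NOT α AND δ) = a·b on (0.1100, 0.3572) = 0.0393
  → value = 0.0393
Under Łukasiewicz:
  NOT γ = 1 − 0.89 = 0.11
  NOT α = 1 − 0.62 = 0.38
  NOT α AND δ = max(0, a+b−1) on (0.38, 0.94) = 0.32
  NOT γ AND (NOT α AND δ) = max(0, a+b−1) on (0.11, 0.32) = 0.00
  → value = 0.0000
|0.0393 − 0.0000| = 0.039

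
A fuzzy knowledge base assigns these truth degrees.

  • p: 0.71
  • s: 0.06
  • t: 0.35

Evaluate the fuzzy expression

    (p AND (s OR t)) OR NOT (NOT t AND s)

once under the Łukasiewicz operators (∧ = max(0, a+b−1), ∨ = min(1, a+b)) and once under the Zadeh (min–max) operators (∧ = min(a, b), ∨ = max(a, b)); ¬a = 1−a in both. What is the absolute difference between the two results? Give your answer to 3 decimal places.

Under Łukasiewicz:
  s OR t = min(1, a+b) on (0.06, 0.35) = 0.41
  p AND (s OR t) = max(0, a+b−1) on (0.71, 0.41) = 0.12
  NOT t = 1 − 0.35 = 0.65
  NOT t AND s = max(0, a+b−1) on (0.65, 0.06) = 0.00
  NOT (NOT t AND s) = 1 − 0.00 = 1.00
  (p AND (s OR t)) OR NOT (NOT t AND s) = min(1, a+b) on (0.12, 1.00) = 1.00
  → value = 1.0000
Under Zadeh (min–max):
  s OR t = max(a, b) on (0.06, 0.35) = 0.35
  p AND (s OR t) = min(a, b) on (0.71, 0.35) = 0.35
  NOT t = 1 − 0.35 = 0.65
  NOT t AND s = min(a, b) on (0.65, 0.06) = 0.06
  NOT (NOT t AND s) = 1 − 0.06 = 0.94
  (p AND (s OR t)) OR NOT (NOT t AND s) = max(a, b) on (0.35, 0.94) = 0.94
  → value = 0.9400
|1.0000 − 0.9400| = 0.060

0.060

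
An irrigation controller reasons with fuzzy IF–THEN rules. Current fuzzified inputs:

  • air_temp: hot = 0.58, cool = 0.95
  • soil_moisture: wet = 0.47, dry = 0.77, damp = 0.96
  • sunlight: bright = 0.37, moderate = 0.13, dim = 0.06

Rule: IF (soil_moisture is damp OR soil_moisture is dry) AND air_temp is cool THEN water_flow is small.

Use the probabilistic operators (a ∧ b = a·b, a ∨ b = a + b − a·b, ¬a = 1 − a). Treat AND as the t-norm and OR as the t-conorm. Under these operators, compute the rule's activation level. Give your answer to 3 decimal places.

firing strength: (damp=0.96 OR dry=0.77) = 0.9908; AND[a·b] with cool=0.95 → w = 0.9413

0.941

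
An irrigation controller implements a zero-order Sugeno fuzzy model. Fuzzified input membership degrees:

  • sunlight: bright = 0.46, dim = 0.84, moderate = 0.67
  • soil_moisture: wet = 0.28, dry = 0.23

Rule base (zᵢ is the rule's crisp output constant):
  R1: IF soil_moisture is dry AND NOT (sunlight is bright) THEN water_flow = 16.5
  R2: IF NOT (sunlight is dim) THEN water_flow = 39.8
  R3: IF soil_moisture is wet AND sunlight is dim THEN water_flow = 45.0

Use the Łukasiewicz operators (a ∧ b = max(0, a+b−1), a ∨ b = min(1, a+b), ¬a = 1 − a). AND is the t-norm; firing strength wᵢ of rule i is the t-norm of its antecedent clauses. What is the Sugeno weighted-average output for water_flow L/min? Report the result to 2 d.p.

42.03

R1 (z=16.5): dry=0.23, ¬bright=1−0.46=0.54; AND[max(0, a+b−1)] → w = 0.00
R2 (z=39.8): ¬dim=1−0.84=0.16 → w = 0.16
R3 (z=45.0): wet=0.28, dim=0.84; AND[max(0, a+b−1)] → w = 0.12
Weighted average = (0.00·16.5 + 0.16·39.8 + 0.12·45.0) / (0.00 + 0.16 + 0.12)
  = 11.7680 / 0.2800 = 42.03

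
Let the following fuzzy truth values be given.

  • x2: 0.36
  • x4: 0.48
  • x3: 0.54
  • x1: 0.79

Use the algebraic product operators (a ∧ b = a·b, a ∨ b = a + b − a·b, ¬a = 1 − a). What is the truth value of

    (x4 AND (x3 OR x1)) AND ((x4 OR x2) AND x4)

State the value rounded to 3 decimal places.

x3 OR x1 = a + b − a·b on (0.5400, 0.7900) = 0.9034
x4 AND (x3 OR x1) = a·b on (0.4800, 0.9034) = 0.4336
x4 OR x2 = a + b − a·b on (0.4800, 0.3600) = 0.6672
(x4 OR x2) AND x4 = a·b on (0.6672, 0.4800) = 0.3203
(x4 AND (x3 OR x1)) AND ((x4 OR x2) AND x4) = a·b on (0.4336, 0.3203) = 0.1389

0.139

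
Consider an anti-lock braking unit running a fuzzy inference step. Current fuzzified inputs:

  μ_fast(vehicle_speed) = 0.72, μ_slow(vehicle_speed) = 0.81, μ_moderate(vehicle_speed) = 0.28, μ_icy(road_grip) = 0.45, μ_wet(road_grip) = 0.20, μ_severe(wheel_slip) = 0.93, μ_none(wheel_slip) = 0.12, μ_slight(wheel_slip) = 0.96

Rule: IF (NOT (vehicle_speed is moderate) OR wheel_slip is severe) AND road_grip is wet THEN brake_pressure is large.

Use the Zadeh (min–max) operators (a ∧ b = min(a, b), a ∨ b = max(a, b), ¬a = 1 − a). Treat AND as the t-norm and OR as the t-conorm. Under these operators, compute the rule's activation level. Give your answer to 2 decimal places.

0.20

firing strength: (¬moderate=1−0.28=0.72 OR severe=0.93) = 0.93; AND[min(a, b)] with wet=0.20 → w = 0.20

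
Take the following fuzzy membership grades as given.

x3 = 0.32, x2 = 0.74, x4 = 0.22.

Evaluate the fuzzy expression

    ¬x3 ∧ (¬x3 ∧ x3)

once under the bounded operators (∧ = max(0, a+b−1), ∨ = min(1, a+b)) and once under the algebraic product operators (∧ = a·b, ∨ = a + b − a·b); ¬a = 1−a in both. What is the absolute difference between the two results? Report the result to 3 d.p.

Under bounded:
  ¬x3 = 1 − 0.32 = 0.68
  ¬x3 = 1 − 0.32 = 0.68
  ¬x3 ∧ x3 = max(0, a+b−1) on (0.68, 0.32) = 0.00
  ¬x3 ∧ (¬x3 ∧ x3) = max(0, a+b−1) on (0.68, 0.00) = 0.00
  → value = 0.0000
Under algebraic product:
  ¬x3 = 1 − 0.3200 = 0.6800
  ¬x3 = 1 − 0.3200 = 0.6800
  ¬x3 ∧ x3 = a·b on (0.6800, 0.3200) = 0.2176
  ¬x3 ∧ (¬x3 ∧ x3) = a·b on (0.6800, 0.2176) = 0.1480
  → value = 0.1480
|0.0000 − 0.1480| = 0.148

0.148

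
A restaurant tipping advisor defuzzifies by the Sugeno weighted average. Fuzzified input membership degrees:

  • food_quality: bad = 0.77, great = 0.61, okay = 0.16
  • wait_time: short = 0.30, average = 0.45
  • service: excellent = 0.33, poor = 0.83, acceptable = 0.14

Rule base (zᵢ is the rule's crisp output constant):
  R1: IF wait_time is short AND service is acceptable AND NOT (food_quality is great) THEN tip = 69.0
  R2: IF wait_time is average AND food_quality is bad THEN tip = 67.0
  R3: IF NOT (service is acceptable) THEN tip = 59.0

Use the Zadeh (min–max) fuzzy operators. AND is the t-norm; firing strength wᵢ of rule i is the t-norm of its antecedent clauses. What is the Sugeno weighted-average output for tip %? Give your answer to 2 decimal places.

R1 (z=69.0): short=0.30, acceptable=0.14, ¬great=1−0.61=0.39; AND[min(a, b)] → w = 0.14
R2 (z=67.0): average=0.45, bad=0.77; AND[min(a, b)] → w = 0.45
R3 (z=59.0): ¬acceptable=1−0.14=0.86 → w = 0.86
Weighted average = (0.14·69.0 + 0.45·67.0 + 0.86·59.0) / (0.14 + 0.45 + 0.86)
  = 90.5500 / 1.4500 = 62.45

62.45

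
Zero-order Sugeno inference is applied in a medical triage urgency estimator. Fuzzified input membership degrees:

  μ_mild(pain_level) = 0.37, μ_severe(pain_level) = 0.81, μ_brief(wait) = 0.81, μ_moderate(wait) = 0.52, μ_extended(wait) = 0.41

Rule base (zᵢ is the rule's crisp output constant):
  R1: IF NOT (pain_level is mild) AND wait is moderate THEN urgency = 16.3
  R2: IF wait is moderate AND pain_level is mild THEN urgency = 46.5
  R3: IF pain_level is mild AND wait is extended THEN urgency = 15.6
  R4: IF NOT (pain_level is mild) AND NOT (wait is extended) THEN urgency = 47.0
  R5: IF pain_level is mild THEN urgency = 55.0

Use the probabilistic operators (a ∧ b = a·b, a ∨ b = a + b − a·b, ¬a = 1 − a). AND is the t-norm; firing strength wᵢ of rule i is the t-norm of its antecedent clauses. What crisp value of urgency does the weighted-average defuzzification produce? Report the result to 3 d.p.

38.540

R1 (z=16.3): ¬mild=1−0.37=0.63, moderate=0.52; AND[a·b] → w = 0.3276
R2 (z=46.5): moderate=0.52, mild=0.37; AND[a·b] → w = 0.1924
R3 (z=15.6): mild=0.37, extended=0.41; AND[a·b] → w = 0.1517
R4 (z=47.0): ¬mild=1−0.37=0.63, ¬extended=1−0.41=0.59; AND[a·b] → w = 0.3717
R5 (z=55.0): mild=0.37 → w = 0.3700
Weighted average = (0.3276·16.3 + 0.1924·46.5 + 0.1517·15.6 + 0.3717·47.0 + 0.3700·55.0) / (0.3276 + 0.1924 + 0.1517 + 0.3717 + 0.3700)
  = 54.4729 / 1.4134 = 38.540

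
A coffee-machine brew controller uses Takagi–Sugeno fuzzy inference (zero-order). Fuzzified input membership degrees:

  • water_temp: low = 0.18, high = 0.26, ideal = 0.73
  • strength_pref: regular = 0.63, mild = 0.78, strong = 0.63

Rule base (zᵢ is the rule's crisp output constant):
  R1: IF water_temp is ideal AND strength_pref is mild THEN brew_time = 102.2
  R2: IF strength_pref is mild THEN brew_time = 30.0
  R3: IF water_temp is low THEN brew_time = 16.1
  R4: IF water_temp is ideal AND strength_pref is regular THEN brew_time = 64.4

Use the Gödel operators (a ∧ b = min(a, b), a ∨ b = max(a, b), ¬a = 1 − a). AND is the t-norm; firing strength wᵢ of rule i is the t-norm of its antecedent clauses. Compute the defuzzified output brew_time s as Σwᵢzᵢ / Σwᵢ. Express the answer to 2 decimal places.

60.98

R1 (z=102.2): ideal=0.73, mild=0.78; AND[min(a, b)] → w = 0.73
R2 (z=30.0): mild=0.78 → w = 0.78
R3 (z=16.1): low=0.18 → w = 0.18
R4 (z=64.4): ideal=0.73, regular=0.63; AND[min(a, b)] → w = 0.63
Weighted average = (0.73·102.2 + 0.78·30.0 + 0.18·16.1 + 0.63·64.4) / (0.73 + 0.78 + 0.18 + 0.63)
  = 141.4760 / 2.3200 = 60.98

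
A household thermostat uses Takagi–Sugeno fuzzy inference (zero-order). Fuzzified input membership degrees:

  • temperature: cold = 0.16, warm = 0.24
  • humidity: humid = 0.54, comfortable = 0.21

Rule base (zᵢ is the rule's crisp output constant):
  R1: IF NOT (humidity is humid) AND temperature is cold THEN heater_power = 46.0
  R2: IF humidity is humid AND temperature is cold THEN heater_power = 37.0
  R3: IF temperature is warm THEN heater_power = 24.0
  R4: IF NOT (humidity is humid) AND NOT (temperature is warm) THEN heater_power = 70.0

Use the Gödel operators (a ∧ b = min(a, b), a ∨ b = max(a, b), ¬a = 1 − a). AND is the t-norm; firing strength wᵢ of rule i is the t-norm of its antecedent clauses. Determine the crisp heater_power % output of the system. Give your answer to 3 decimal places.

R1 (z=46.0): ¬humid=1−0.54=0.46, cold=0.16; AND[min(a, b)] → w = 0.16
R2 (z=37.0): humid=0.54, cold=0.16; AND[min(a, b)] → w = 0.16
R3 (z=24.0): warm=0.24 → w = 0.24
R4 (z=70.0): ¬humid=1−0.54=0.46, ¬warm=1−0.24=0.76; AND[min(a, b)] → w = 0.46
Weighted average = (0.16·46.0 + 0.16·37.0 + 0.24·24.0 + 0.46·70.0) / (0.16 + 0.16 + 0.24 + 0.46)
  = 51.2400 / 1.0200 = 50.235

50.235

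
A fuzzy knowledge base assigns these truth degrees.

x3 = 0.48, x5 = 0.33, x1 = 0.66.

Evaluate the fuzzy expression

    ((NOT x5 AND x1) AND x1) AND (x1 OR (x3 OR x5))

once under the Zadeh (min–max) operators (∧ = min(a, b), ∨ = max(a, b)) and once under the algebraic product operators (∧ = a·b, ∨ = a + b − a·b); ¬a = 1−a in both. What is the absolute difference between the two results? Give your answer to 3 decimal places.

Under Zadeh (min–max):
  NOT x5 = 1 − 0.33 = 0.67
  NOT x5 AND x1 = min(a, b) on (0.67, 0.66) = 0.66
  (NOT x5 AND x1) AND x1 = min(a, b) on (0.66, 0.66) = 0.66
  x3 OR x5 = max(a, b) on (0.48, 0.33) = 0.48
  x1 OR (x3 OR x5) = max(a, b) on (0.66, 0.48) = 0.66
  ((NOT x5 AND x1) AND x1) AND (x1 OR (x3 OR x5)) = min(a, b) on (0.66, 0.66) = 0.66
  → value = 0.6600
Under algebraic product:
  NOT x5 = 1 − 0.3300 = 0.6700
  NOT x5 AND x1 = a·b on (0.6700, 0.6600) = 0.4422
  (NOT x5 AND x1) AND x1 = a·b on (0.4422, 0.6600) = 0.2919
  x3 OR x5 = a + b − a·b on (0.4800, 0.3300) = 0.6516
  x1 OR (x3 OR x5) = a + b − a·b on (0.6600, 0.6516) = 0.8815
  ((NOT x5 AND x1) AND x1) AND (x1 OR (x3 OR x5)) = a·b on (0.2919, 0.8815) = 0.2573
  → value = 0.2573
|0.6600 − 0.2573| = 0.403

0.403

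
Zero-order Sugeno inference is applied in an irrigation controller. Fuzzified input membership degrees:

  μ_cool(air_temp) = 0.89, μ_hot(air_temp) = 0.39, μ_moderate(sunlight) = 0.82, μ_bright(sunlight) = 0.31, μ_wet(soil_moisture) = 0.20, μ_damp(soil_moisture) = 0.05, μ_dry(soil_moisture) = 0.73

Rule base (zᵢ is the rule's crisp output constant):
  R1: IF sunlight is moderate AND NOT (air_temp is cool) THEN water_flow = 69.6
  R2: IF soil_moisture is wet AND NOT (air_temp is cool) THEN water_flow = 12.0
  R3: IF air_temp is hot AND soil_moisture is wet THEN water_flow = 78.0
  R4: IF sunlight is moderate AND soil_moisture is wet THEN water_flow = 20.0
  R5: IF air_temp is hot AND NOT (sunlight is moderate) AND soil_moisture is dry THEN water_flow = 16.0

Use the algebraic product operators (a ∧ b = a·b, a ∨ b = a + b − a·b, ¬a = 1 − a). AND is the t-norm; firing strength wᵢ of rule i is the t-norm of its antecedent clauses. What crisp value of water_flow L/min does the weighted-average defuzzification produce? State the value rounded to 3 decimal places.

41.253

R1 (z=69.6): moderate=0.82, ¬cool=1−0.89=0.11; AND[a·b] → w = 0.0902
R2 (z=12.0): wet=0.20, ¬cool=1−0.89=0.11; AND[a·b] → w = 0.0220
R3 (z=78.0): hot=0.39, wet=0.20; AND[a·b] → w = 0.0780
R4 (z=20.0): moderate=0.82, wet=0.20; AND[a·b] → w = 0.1640
R5 (z=16.0): hot=0.39, ¬moderate=1−0.82=0.18, dry=0.73; AND[a·b] → w = 0.0512
Weighted average = (0.0902·69.6 + 0.0220·12.0 + 0.0780·78.0 + 0.1640·20.0 + 0.0512·16.0) / (0.0902 + 0.0220 + 0.0780 + 0.1640 + 0.0512)
  = 16.7259 / 0.4054 = 41.253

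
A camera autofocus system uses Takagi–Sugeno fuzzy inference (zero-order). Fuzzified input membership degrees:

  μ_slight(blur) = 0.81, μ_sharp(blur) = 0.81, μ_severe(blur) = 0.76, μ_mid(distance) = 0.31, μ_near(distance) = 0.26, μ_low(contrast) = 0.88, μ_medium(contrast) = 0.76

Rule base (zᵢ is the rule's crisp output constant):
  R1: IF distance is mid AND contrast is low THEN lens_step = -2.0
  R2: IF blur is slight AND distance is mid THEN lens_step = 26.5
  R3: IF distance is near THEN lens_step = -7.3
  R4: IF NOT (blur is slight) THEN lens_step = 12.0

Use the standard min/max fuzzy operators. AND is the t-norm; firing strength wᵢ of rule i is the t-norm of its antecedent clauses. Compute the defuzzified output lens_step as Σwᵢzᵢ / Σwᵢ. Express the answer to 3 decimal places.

7.455

R1 (z=-2.0): mid=0.31, low=0.88; AND[min(a, b)] → w = 0.31
R2 (z=26.5): slight=0.81, mid=0.31; AND[min(a, b)] → w = 0.31
R3 (z=-7.3): near=0.26 → w = 0.26
R4 (z=12.0): ¬slight=1−0.81=0.19 → w = 0.19
Weighted average = (0.31·-2.0 + 0.31·26.5 + 0.26·-7.3 + 0.19·12.0) / (0.31 + 0.31 + 0.26 + 0.19)
  = 7.9770 / 1.0700 = 7.455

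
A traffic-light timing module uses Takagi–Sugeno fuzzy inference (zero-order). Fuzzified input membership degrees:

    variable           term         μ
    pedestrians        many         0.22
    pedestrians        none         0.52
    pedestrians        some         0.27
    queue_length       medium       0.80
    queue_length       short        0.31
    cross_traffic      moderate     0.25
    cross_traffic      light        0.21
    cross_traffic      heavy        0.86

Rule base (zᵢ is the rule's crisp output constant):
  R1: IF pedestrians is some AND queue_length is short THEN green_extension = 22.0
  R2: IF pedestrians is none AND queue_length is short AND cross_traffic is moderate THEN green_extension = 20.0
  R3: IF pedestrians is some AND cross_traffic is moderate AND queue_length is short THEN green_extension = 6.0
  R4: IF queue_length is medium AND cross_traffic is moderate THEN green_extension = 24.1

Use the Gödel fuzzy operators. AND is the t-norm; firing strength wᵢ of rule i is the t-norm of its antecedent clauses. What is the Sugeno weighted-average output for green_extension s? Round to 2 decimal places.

R1 (z=22.0): some=0.27, short=0.31; AND[min(a, b)] → w = 0.27
R2 (z=20.0): none=0.52, short=0.31, moderate=0.25; AND[min(a, b)] → w = 0.25
R3 (z=6.0): some=0.27, moderate=0.25, short=0.31; AND[min(a, b)] → w = 0.25
R4 (z=24.1): medium=0.80, moderate=0.25; AND[min(a, b)] → w = 0.25
Weighted average = (0.27·22.0 + 0.25·20.0 + 0.25·6.0 + 0.25·24.1) / (0.27 + 0.25 + 0.25 + 0.25)
  = 18.4650 / 1.0200 = 18.10

18.10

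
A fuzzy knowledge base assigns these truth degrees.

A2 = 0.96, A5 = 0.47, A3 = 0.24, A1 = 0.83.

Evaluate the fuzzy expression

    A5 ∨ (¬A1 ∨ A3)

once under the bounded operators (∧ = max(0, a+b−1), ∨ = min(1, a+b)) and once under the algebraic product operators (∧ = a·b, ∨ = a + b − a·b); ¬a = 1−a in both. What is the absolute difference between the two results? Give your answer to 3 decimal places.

Under bounded:
  ¬A1 = 1 − 0.83 = 0.17
  ¬A1 ∨ A3 = min(1, a+b) on (0.17, 0.24) = 0.41
  A5 ∨ (¬A1 ∨ A3) = min(1, a+b) on (0.47, 0.41) = 0.88
  → value = 0.8800
Under algebraic product:
  ¬A1 = 1 − 0.8300 = 0.1700
  ¬A1 ∨ A3 = a + b − a·b on (0.1700, 0.2400) = 0.3692
  A5 ∨ (¬A1 ∨ A3) = a + b − a·b on (0.4700, 0.3692) = 0.6657
  → value = 0.6657
|0.8800 − 0.6657| = 0.214

0.214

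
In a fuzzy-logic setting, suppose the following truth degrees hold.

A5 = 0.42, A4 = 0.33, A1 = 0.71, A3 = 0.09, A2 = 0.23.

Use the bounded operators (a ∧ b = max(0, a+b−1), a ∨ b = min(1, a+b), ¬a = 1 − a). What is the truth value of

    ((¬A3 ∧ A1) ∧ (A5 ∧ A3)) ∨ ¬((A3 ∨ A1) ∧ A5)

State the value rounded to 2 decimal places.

0.78

¬A3 = 1 − 0.09 = 0.91
¬A3 ∧ A1 = max(0, a+b−1) on (0.91, 0.71) = 0.62
A5 ∧ A3 = max(0, a+b−1) on (0.42, 0.09) = 0.00
(¬A3 ∧ A1) ∧ (A5 ∧ A3) = max(0, a+b−1) on (0.62, 0.00) = 0.00
A3 ∨ A1 = min(1, a+b) on (0.09, 0.71) = 0.80
(A3 ∨ A1) ∧ A5 = max(0, a+b−1) on (0.80, 0.42) = 0.22
¬((A3 ∨ A1) ∧ A5) = 1 − 0.22 = 0.78
((¬A3 ∧ A1) ∧ (A5 ∧ A3)) ∨ ¬((A3 ∨ A1) ∧ A5) = min(1, a+b) on (0.00, 0.78) = 0.78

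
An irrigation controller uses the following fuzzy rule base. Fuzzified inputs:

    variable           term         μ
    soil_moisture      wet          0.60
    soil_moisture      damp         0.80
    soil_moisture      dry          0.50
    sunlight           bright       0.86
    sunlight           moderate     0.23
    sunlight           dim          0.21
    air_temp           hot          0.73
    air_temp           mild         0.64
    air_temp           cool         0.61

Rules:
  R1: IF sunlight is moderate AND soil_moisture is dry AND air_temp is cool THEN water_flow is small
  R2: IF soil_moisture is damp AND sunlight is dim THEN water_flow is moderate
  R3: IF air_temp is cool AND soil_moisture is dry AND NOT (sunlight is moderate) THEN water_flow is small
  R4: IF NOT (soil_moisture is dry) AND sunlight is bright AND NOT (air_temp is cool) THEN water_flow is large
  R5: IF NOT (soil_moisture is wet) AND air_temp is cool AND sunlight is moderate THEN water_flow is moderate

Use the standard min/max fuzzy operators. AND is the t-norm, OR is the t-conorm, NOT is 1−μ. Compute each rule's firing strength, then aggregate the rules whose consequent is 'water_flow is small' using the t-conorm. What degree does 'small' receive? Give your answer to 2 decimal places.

R1: moderate=0.23, dry=0.50, cool=0.61; AND[min(a, b)] → w = 0.23
R2: damp=0.80, dim=0.21; AND[min(a, b)] → w = 0.21
R3: cool=0.61, dry=0.50, ¬moderate=1−0.23=0.77; AND[min(a, b)] → w = 0.50
R4: ¬dry=1−0.50=0.50, bright=0.86, ¬cool=1−0.61=0.39; AND[min(a, b)] → w = 0.39
R5: ¬wet=1−0.60=0.40, cool=0.61, moderate=0.23; AND[min(a, b)] → w = 0.23
Rules with consequent 'small': {R1, R3} → strengths 0.23, 0.50
Aggregate via t-conorm [max(a, b)]: 0.50

0.50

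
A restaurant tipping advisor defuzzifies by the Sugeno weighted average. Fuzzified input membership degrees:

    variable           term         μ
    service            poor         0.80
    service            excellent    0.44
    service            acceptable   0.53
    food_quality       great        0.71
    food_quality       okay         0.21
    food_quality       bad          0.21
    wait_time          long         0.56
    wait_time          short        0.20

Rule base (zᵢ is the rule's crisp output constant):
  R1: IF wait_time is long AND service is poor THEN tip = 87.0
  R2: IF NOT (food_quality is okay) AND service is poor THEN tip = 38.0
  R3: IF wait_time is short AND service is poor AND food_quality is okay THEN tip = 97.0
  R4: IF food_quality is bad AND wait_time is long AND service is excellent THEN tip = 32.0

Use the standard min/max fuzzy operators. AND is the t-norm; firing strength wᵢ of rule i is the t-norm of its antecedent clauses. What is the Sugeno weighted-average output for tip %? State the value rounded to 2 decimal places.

59.58

R1 (z=87.0): long=0.56, poor=0.80; AND[min(a, b)] → w = 0.56
R2 (z=38.0): ¬okay=1−0.21=0.79, poor=0.80; AND[min(a, b)] → w = 0.79
R3 (z=97.0): short=0.20, poor=0.80, okay=0.21; AND[min(a, b)] → w = 0.20
R4 (z=32.0): bad=0.21, long=0.56, excellent=0.44; AND[min(a, b)] → w = 0.21
Weighted average = (0.56·87.0 + 0.79·38.0 + 0.20·97.0 + 0.21·32.0) / (0.56 + 0.79 + 0.20 + 0.21)
  = 104.8600 / 1.7600 = 59.58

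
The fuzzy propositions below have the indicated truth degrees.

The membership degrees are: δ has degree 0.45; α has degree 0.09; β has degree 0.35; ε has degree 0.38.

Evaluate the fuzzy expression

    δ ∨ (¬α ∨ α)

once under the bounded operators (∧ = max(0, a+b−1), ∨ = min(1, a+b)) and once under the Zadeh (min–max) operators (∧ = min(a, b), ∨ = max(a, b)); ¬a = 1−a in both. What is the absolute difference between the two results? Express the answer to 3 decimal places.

Under bounded:
  ¬α = 1 − 0.09 = 0.91
  ¬α ∨ α = min(1, a+b) on (0.91, 0.09) = 1.00
  δ ∨ (¬α ∨ α) = min(1, a+b) on (0.45, 1.00) = 1.00
  → value = 1.0000
Under Zadeh (min–max):
  ¬α = 1 − 0.09 = 0.91
  ¬α ∨ α = max(a, b) on (0.91, 0.09) = 0.91
  δ ∨ (¬α ∨ α) = max(a, b) on (0.45, 0.91) = 0.91
  → value = 0.9100
|1.0000 − 0.9100| = 0.090

0.090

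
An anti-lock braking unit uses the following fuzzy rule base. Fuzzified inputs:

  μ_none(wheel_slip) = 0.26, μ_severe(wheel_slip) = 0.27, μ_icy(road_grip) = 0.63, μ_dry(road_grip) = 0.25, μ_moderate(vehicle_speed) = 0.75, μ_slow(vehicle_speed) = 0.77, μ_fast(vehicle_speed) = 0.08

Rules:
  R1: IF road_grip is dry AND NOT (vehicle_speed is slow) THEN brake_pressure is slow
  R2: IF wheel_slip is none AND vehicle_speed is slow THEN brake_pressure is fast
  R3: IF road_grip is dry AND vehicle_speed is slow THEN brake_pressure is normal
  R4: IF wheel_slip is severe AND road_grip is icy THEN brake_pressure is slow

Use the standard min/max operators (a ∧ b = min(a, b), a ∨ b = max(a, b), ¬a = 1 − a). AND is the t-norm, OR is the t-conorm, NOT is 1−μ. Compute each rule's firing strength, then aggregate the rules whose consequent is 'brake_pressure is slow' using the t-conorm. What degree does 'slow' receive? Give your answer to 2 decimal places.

R1: dry=0.25, ¬slow=1−0.77=0.23; AND[min(a, b)] → w = 0.23
R2: none=0.26, slow=0.77; AND[min(a, b)] → w = 0.26
R3: dry=0.25, slow=0.77; AND[min(a, b)] → w = 0.25
R4: severe=0.27, icy=0.63; AND[min(a, b)] → w = 0.27
Rules with consequent 'slow': {R1, R4} → strengths 0.23, 0.27
Aggregate via t-conorm [max(a, b)]: 0.27

0.27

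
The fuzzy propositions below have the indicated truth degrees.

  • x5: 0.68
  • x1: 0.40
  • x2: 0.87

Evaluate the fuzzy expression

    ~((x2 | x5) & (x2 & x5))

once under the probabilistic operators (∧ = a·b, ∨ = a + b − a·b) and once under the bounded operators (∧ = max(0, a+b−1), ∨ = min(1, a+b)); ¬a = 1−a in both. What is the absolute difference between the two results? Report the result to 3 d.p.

0.017

Under probabilistic:
  x2 | x5 = a + b − a·b on (0.8700, 0.6800) = 0.9584
  x2 & x5 = a·b on (0.8700, 0.6800) = 0.5916
  (x2 | x5) & (x2 & x5) = a·b on (0.9584, 0.5916) = 0.5670
  ~((x2 | x5) & (x2 & x5)) = 1 − 0.5670 = 0.4330
  → value = 0.4330
Under bounded:
  x2 | x5 = min(1, a+b) on (0.87, 0.68) = 1.00
  x2 & x5 = max(0, a+b−1) on (0.87, 0.68) = 0.55
  (x2 | x5) & (x2 & x5) = max(0, a+b−1) on (1.00, 0.55) = 0.55
  ~((x2 | x5) & (x2 & x5)) = 1 − 0.55 = 0.45
  → value = 0.4500
|0.4330 − 0.4500| = 0.017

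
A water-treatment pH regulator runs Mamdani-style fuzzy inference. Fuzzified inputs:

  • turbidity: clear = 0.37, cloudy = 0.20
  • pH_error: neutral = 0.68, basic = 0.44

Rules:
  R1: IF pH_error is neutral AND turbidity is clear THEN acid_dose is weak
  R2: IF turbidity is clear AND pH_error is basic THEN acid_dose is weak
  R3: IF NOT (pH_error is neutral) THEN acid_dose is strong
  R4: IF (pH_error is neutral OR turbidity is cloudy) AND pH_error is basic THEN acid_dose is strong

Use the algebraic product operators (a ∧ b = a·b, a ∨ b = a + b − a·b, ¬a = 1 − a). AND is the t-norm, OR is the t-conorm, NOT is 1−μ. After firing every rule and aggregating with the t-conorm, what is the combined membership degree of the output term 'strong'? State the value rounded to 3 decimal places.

0.543

R1: neutral=0.68, clear=0.37; AND[a·b] → w = 0.2516
R2: clear=0.37, basic=0.44; AND[a·b] → w = 0.1628
R3: ¬neutral=1−0.68=0.32 → w = 0.3200
R4: (neutral=0.68 OR cloudy=0.20) = 0.7440; AND[a·b] with basic=0.44 → w = 0.3274
Rules with consequent 'strong': {R3, R4} → strengths 0.3200, 0.3274
Aggregate via t-conorm [a + b − a·b]: 0.5426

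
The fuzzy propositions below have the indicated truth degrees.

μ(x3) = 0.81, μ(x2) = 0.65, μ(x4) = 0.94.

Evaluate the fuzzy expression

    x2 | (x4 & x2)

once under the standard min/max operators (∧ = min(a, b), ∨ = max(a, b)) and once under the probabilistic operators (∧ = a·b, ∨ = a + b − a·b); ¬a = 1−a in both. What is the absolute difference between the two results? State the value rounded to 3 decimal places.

Under standard min/max:
  x4 & x2 = min(a, b) on (0.94, 0.65) = 0.65
  x2 | (x4 & x2) = max(a, b) on (0.65, 0.65) = 0.65
  → value = 0.6500
Under probabilistic:
  x4 & x2 = a·b on (0.9400, 0.6500) = 0.6110
  x2 | (x4 & x2) = a + b − a·b on (0.6500, 0.6110) = 0.8639
  → value = 0.8639
|0.6500 − 0.8639| = 0.214

0.214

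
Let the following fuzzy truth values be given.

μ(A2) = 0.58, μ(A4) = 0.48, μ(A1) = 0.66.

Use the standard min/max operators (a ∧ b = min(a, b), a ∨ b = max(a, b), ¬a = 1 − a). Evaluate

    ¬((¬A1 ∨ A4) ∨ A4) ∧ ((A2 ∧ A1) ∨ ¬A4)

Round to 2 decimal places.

¬A1 = 1 − 0.66 = 0.34
¬A1 ∨ A4 = max(a, b) on (0.34, 0.48) = 0.48
(¬A1 ∨ A4) ∨ A4 = max(a, b) on (0.48, 0.48) = 0.48
¬((¬A1 ∨ A4) ∨ A4) = 1 − 0.48 = 0.52
A2 ∧ A1 = min(a, b) on (0.58, 0.66) = 0.58
¬A4 = 1 − 0.48 = 0.52
(A2 ∧ A1) ∨ ¬A4 = max(a, b) on (0.58, 0.52) = 0.58
¬((¬A1 ∨ A4) ∨ A4) ∧ ((A2 ∧ A1) ∨ ¬A4) = min(a, b) on (0.52, 0.58) = 0.52

0.52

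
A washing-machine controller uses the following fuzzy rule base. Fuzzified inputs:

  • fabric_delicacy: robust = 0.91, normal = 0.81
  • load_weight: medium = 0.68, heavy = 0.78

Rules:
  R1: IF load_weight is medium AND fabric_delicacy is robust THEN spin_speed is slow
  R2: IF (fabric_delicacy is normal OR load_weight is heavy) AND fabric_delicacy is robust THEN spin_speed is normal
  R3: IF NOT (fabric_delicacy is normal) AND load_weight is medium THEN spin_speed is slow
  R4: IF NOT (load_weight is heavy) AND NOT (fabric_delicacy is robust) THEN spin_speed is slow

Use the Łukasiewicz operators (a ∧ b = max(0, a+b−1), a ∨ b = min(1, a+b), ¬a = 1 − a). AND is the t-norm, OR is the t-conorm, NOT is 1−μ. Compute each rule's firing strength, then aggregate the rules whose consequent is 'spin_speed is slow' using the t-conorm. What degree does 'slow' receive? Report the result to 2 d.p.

R1: medium=0.68, robust=0.91; AND[max(0, a+b−1)] → w = 0.59
R2: (normal=0.81 OR heavy=0.78) = 1.00; AND[max(0, a+b−1)] with robust=0.91 → w = 0.91
R3: ¬normal=1−0.81=0.19, medium=0.68; AND[max(0, a+b−1)] → w = 0.00
R4: ¬heavy=1−0.78=0.22, ¬robust=1−0.91=0.09; AND[max(0, a+b−1)] → w = 0.00
Rules with consequent 'slow': {R1, R3, R4} → strengths 0.59, 0.00, 0.00
Aggregate via t-conorm [min(1, a+b)]: 0.59

0.59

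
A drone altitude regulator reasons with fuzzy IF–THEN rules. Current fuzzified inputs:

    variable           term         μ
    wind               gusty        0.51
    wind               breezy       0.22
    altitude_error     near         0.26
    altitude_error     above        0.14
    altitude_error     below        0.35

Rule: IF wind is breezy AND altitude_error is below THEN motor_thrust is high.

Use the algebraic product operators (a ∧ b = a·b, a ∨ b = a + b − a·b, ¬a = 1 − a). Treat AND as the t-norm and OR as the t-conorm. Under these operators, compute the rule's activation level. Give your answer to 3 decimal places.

firing strength: breezy=0.22, below=0.35; AND[a·b] → w = 0.0770

0.077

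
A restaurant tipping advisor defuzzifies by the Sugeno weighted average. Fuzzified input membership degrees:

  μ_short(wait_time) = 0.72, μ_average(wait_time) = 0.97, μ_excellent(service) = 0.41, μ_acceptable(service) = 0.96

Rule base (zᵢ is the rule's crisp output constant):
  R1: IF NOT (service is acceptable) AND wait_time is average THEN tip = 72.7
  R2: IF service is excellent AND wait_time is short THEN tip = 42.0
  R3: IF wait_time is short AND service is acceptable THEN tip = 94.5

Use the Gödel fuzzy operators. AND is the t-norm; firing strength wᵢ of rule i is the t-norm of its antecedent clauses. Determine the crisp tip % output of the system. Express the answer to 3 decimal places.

75.357

R1 (z=72.7): ¬acceptable=1−0.96=0.04, average=0.97; AND[min(a, b)] → w = 0.04
R2 (z=42.0): excellent=0.41, short=0.72; AND[min(a, b)] → w = 0.41
R3 (z=94.5): short=0.72, acceptable=0.96; AND[min(a, b)] → w = 0.72
Weighted average = (0.04·72.7 + 0.41·42.0 + 0.72·94.5) / (0.04 + 0.41 + 0.72)
  = 88.1680 / 1.1700 = 75.357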